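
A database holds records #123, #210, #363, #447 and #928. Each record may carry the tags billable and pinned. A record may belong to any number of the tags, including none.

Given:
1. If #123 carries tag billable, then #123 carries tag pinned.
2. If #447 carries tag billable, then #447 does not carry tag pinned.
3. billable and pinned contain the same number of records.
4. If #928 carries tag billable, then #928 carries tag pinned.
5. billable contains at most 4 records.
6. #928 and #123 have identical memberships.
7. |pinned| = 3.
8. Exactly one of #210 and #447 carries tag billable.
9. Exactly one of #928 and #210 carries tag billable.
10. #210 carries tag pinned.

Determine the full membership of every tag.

billable = {#123, #447, #928}; pinned = {#123, #210, #928}

From (10): #210 ∈ pinned.
Suppose #123 ∉ billable: no assignment then satisfies all the clues, so #123 ∈ billable.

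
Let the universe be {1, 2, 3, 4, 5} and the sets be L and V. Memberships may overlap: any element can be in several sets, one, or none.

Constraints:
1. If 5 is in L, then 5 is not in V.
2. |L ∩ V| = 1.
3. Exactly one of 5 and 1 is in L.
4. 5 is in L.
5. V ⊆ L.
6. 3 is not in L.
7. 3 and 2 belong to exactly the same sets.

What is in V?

V = {4}

From (4): 5 ∈ L.
From (6): 3 ∉ L.
(1): 5 ∉ V.
(3) (exactly one): 1 ∉ L.
(5) contrapositive: 1 ∉ V.
(5) contrapositive: 3 ∉ V.
(7): 2 matches 3: 2 ∉ L.
(7): 2 matches 3: 2 ∉ V.
Suppose 4 ∉ V: no assignment then satisfies all the clues, so 4 ∈ V.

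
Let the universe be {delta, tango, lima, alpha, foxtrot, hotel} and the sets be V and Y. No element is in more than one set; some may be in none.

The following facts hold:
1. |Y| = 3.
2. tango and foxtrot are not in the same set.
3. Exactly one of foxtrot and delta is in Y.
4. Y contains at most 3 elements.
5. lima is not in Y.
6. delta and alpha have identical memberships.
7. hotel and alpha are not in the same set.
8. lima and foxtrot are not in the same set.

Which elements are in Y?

From (5): lima ∉ Y.
Suppose delta ∉ Y: no assignment then satisfies all the clues, so delta ∈ Y.

Y = {alpha, delta, tango}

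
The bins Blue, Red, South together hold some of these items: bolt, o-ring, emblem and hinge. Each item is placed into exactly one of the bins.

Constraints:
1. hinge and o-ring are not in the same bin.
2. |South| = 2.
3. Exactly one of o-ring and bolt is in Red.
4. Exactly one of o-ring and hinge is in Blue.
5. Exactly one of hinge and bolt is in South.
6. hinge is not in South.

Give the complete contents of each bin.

From (6): hinge ∉ South.
(5) (exactly one): bolt ∈ South.
(3) (exactly one): o-ring ∈ Red.
(4) (exactly one): hinge ∈ Blue.
(2): only 2 candidates remain for South, so all are in.

Blue = {hinge}; Red = {o-ring}; South = {bolt, emblem}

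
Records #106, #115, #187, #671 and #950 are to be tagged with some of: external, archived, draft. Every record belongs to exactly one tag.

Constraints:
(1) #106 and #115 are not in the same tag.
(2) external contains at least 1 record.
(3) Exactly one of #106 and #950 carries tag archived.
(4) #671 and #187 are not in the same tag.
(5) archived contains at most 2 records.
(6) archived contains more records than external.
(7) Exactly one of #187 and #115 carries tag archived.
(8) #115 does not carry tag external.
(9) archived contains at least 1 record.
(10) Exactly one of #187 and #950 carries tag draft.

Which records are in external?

From (8): #115 ∉ external.
Suppose #106 ∈ external: no assignment then satisfies all the clues, so #106 ∉ external.

external = {#671}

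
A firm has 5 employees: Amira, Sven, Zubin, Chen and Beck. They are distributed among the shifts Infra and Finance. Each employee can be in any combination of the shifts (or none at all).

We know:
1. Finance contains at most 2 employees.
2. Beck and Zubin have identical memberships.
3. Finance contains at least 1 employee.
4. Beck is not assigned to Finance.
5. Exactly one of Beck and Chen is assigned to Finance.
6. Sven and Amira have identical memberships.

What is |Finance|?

1

From (4): Beck ∉ Finance.
(2): Zubin matches Beck: Zubin ∉ Finance.
(5) (exactly one): Chen ∈ Finance.
Suppose Amira ∈ Finance: no assignment then satisfies all the clues, so Amira ∉ Finance.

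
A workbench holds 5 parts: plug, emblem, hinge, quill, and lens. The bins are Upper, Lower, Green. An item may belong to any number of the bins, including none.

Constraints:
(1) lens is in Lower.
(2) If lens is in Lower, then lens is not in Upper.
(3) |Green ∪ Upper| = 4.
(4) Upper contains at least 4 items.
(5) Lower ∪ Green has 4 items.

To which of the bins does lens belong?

From (1): lens ∈ Lower.
(2): lens ∉ Upper.
(4): only 4 candidates remain for Upper, so all are in.
Suppose lens ∈ Green: no assignment then satisfies all the clues, so lens ∉ Green.

lens: Lower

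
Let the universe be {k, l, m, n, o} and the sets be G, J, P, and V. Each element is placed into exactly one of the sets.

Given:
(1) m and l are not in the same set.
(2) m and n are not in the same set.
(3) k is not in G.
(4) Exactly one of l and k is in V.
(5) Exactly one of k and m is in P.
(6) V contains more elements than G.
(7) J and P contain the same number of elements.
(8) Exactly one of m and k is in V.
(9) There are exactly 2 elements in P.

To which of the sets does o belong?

o: P

From (3): k ∉ G.
Suppose o ∈ G: no assignment then satisfies all the clues, so o ∉ G.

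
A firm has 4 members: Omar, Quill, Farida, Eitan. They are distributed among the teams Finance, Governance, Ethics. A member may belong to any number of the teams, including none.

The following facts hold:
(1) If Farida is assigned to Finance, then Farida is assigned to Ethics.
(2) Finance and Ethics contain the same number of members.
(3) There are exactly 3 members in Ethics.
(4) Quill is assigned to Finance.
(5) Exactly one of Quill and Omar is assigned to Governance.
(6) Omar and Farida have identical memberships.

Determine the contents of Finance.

Finance = {Farida, Omar, Quill}

From (4): Quill ∈ Finance.
Suppose Omar ∉ Finance: no assignment then satisfies all the clues, so Omar ∈ Finance.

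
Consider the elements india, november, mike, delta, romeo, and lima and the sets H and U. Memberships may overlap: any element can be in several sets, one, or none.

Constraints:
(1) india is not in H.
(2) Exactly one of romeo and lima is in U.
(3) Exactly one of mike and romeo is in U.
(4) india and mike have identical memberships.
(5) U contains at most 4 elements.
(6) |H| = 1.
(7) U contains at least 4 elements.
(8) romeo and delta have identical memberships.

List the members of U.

U = {india, lima, mike, november}

From (1): india ∉ H.
(4): mike matches india: mike ∉ H.
Suppose india ∉ U: no assignment then satisfies all the clues, so india ∈ U.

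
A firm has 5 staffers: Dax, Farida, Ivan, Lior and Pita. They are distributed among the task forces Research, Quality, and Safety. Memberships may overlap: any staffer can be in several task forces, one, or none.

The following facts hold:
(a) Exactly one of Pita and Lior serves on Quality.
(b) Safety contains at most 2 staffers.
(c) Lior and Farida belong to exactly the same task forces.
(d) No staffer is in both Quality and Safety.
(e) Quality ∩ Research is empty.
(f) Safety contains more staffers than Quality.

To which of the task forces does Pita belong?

Pita: Quality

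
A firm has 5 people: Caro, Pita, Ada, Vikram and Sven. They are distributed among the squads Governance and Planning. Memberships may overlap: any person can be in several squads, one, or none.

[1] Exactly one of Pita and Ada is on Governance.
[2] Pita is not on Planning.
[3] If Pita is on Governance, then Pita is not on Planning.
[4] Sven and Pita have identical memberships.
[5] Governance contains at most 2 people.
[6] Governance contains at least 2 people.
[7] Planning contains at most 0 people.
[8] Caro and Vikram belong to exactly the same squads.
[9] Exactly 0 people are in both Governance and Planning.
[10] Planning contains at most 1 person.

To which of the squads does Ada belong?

Ada: none

From (2): Pita ∉ Planning.
(4): Sven matches Pita: Sven ∉ Planning.
(7): Planning already has 0, so the rest are out.
Suppose Ada ∈ Governance: no assignment then satisfies all the clues, so Ada ∉ Governance.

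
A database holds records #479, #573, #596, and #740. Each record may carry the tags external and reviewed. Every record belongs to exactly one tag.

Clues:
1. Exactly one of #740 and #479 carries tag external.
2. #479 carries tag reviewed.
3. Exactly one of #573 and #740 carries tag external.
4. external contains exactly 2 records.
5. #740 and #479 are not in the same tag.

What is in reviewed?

reviewed = {#479, #573}

From (2): #479 ∈ reviewed.
(1) (exactly one): #740 ∈ external.
(3) (exactly one): #573 ∉ external.
(4): only 2 candidates remain for external, so all are in.
Only one tag left: #573 ∈ reviewed.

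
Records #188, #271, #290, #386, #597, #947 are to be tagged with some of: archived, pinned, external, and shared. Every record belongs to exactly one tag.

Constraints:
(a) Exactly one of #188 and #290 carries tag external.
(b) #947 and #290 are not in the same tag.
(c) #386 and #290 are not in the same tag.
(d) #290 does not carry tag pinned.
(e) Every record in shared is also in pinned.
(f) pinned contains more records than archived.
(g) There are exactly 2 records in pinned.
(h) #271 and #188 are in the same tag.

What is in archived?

archived = {#290}

From (d): #290 ∉ pinned.
(e) contrapositive: #290 ∉ shared.
Suppose #188 ∈ archived: no assignment then satisfies all the clues, so #188 ∉ archived.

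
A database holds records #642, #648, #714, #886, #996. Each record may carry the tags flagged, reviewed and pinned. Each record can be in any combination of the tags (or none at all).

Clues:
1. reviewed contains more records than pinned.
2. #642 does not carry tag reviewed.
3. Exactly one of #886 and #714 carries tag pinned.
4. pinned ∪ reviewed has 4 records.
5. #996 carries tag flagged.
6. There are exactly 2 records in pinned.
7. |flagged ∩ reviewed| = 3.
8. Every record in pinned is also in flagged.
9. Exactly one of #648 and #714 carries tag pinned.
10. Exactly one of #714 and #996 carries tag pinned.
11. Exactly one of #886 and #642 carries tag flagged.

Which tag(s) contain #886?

#886: none

From (2): #642 ∉ reviewed.
From (5): #996 ∈ flagged.
Suppose #886 ∈ flagged: no assignment then satisfies all the clues, so #886 ∉ flagged.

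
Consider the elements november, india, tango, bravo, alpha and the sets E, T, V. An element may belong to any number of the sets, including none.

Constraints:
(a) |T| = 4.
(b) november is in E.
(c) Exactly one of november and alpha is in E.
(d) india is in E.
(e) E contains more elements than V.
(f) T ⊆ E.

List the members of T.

From (b): november ∈ E.
From (d): india ∈ E.
(c) (exactly one): alpha ∉ E.
(f) contrapositive: alpha ∉ T.
(a): only 4 candidates remain for T, so all are in.
(f) with tango ∈ T: tango ∈ E.
(f) with bravo ∈ T: bravo ∈ E.

T = {bravo, india, november, tango}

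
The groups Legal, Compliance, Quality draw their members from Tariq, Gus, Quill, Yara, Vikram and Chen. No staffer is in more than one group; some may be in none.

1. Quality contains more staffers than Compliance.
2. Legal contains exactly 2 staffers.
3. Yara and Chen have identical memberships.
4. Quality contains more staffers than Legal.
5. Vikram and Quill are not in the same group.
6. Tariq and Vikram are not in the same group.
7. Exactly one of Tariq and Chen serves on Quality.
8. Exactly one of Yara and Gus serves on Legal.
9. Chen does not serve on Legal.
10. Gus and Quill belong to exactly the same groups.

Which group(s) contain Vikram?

Vikram: Quality

From (9): Chen ∉ Legal.
(3): Yara matches Chen: Yara ∉ Legal.
(8) (exactly one): Gus ∈ Legal.
(10): Quill matches Gus: Quill ∈ Legal.
(2): Legal already has 2, so the rest are out.
Suppose Vikram ∈ Compliance: no assignment then satisfies all the clues, so Vikram ∉ Compliance.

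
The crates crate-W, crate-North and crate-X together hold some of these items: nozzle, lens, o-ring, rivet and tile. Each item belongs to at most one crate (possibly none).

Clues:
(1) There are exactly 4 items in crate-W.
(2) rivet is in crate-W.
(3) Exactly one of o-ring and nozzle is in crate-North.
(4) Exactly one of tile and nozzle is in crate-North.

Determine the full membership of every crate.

crate-W = {lens, o-ring, rivet, tile}; crate-North = {nozzle}; crate-X = {}

From (2): rivet ∈ crate-W.
Suppose nozzle ∈ crate-W: no assignment then satisfies all the clues, so nozzle ∉ crate-W.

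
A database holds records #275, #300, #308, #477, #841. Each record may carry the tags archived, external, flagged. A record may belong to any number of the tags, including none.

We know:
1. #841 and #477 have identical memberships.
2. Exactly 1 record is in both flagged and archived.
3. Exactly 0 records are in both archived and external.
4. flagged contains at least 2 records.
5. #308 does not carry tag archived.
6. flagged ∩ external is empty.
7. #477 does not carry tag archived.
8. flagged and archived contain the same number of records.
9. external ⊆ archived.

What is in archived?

archived = {#275, #300}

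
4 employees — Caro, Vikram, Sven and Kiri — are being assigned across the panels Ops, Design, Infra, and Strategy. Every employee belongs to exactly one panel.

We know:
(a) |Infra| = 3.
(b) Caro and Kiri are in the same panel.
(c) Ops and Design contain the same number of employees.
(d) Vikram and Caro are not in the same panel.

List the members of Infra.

Infra = {Caro, Kiri, Sven}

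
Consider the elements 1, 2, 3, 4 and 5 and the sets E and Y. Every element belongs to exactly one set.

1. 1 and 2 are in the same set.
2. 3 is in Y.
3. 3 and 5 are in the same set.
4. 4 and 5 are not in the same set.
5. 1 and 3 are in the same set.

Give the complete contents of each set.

From (2): 3 ∈ Y.
(3): 5 matches 3: 5 ∉ E.
(3): 5 matches 3: 5 ∈ Y.
(4): 4 ∉ Y.
(5): 1 matches 3: 1 ∉ E.
(5): 1 matches 3: 1 ∈ Y.
Only one set left: 4 ∈ E.
(1): 2 matches 1: 2 ∉ E.
(1): 2 matches 1: 2 ∈ Y.

E = {4}; Y = {1, 2, 3, 5}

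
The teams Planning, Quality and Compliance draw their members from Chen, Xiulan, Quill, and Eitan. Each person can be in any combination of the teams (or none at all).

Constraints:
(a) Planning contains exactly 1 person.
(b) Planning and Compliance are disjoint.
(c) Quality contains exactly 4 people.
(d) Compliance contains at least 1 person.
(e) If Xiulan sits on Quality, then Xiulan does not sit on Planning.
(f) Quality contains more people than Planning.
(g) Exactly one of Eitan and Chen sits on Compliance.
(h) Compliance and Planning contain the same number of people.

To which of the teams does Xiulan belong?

Xiulan: Quality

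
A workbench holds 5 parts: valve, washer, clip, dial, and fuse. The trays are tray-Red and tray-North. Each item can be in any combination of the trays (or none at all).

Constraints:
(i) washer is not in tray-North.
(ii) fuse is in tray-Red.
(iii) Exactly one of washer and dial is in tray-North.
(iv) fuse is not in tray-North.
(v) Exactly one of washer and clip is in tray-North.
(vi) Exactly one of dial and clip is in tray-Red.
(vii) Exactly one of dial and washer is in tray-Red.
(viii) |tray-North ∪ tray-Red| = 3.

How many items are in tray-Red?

2

From (i): washer ∉ tray-North.
From (ii): fuse ∈ tray-Red.
From (iv): fuse ∉ tray-North.
(iii) (exactly one): dial ∈ tray-North.
(v) (exactly one): clip ∈ tray-North.
Suppose valve ∈ tray-Red: no assignment then satisfies all the clues, so valve ∉ tray-Red.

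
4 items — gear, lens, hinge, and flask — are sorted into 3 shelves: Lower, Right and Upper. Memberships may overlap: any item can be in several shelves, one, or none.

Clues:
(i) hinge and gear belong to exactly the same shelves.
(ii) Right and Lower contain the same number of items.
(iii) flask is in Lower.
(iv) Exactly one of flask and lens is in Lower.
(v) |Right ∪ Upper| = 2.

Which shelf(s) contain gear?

gear: none

From (iii): flask ∈ Lower.
(iv) (exactly one): lens ∉ Lower.
Suppose gear ∈ Lower: no assignment then satisfies all the clues, so gear ∉ Lower.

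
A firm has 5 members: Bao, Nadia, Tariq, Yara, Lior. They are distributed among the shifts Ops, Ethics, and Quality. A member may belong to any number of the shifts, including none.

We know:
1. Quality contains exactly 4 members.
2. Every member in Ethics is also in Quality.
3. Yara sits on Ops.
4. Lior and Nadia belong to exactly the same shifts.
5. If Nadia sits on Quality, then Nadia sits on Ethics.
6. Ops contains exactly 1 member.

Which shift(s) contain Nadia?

Nadia: Ethics, Quality

From (3): Yara ∈ Ops.
(6): Ops already has 1, so the rest are out.
Suppose Nadia ∉ Ethics: no assignment then satisfies all the clues, so Nadia ∈ Ethics.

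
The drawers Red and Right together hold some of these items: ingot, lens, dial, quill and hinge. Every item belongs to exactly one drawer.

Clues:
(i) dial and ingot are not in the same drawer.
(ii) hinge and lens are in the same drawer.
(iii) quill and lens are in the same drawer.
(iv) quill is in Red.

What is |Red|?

4

From (iv): quill ∈ Red.
(iii): lens matches quill: lens ∈ Red.
(ii): hinge matches lens: hinge ∈ Red.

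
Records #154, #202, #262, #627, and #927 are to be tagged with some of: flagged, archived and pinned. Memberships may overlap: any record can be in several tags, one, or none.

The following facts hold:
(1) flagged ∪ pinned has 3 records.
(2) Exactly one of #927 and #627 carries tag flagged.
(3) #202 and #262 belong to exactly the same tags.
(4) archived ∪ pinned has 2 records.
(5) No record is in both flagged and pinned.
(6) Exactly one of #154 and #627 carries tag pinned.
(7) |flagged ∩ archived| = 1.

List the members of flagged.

flagged = {#154, #927}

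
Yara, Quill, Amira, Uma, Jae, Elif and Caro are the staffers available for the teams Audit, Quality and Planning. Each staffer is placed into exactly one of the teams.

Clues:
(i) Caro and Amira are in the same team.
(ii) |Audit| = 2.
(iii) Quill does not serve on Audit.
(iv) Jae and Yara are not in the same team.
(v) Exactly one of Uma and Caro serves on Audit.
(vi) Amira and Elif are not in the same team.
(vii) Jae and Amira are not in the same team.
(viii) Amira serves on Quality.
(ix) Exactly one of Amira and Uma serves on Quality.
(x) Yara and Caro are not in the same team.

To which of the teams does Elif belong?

Elif: Planning

From (iii): Quill ∉ Audit.
From (viii): Amira ∈ Quality.
(i): Caro matches Amira: Caro ∉ Audit.
(i): Caro matches Amira: Caro ∈ Quality.
(v) (exactly one): Uma ∈ Audit.
(vi): Elif ∉ Quality.
(vii): Jae ∉ Quality.
(x): Yara ∉ Quality.
Suppose Elif ∈ Audit: no assignment then satisfies all the clues, so Elif ∉ Audit.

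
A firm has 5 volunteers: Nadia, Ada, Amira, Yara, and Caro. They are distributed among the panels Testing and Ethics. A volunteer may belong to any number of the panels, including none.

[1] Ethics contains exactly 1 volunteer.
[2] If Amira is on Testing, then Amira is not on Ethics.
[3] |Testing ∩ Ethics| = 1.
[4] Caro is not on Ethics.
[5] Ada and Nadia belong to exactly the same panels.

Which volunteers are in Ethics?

Ethics = {Yara}

From (4): Caro ∉ Ethics.
Suppose Nadia ∈ Ethics: no assignment then satisfies all the clues, so Nadia ∉ Ethics.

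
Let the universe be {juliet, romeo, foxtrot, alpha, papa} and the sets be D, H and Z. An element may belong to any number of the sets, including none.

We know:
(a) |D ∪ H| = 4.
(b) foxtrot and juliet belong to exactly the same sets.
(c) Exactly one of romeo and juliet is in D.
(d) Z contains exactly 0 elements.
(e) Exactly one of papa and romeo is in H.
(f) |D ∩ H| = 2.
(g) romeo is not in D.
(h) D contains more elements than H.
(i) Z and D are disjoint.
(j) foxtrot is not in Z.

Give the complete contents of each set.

D = {alpha, foxtrot, juliet, papa}; H = {alpha, papa}; Z = {}

From (g): romeo ∉ D.
From (j): foxtrot ∉ Z.
(b): juliet matches foxtrot: juliet ∉ Z.
(c) (exactly one): juliet ∈ D.
(d): Z already has 0, so the rest are out.
(b): foxtrot matches juliet: foxtrot ∈ D.
Suppose juliet ∈ H: no assignment then satisfies all the clues, so juliet ∉ H.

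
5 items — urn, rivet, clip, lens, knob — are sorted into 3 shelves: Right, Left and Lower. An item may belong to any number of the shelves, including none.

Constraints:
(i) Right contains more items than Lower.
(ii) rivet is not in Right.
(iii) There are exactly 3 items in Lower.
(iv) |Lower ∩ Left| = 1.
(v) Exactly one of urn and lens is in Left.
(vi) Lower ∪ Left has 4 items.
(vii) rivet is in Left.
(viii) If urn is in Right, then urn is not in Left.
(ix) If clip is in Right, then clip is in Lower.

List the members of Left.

Left = {lens, rivet}

From (ii): rivet ∉ Right.
From (vii): rivet ∈ Left.
Suppose urn ∈ Left: no assignment then satisfies all the clues, so urn ∉ Left.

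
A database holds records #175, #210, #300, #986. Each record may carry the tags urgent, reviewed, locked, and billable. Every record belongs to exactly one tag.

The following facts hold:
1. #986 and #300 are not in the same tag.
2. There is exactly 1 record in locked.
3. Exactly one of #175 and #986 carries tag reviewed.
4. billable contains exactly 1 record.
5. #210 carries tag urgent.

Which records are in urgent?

urgent = {#210}

From (5): #210 ∈ urgent.
Suppose #175 ∈ urgent: no assignment then satisfies all the clues, so #175 ∉ urgent.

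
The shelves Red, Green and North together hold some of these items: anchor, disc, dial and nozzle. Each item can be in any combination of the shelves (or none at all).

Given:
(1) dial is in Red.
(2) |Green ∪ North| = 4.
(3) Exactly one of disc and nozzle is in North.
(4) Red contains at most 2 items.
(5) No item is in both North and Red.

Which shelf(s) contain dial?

dial: Green, Red

From (1): dial ∈ Red.
(5) (disjoint): dial ∉ North.
Suppose dial ∉ Green: no assignment then satisfies all the clues, so dial ∈ Green.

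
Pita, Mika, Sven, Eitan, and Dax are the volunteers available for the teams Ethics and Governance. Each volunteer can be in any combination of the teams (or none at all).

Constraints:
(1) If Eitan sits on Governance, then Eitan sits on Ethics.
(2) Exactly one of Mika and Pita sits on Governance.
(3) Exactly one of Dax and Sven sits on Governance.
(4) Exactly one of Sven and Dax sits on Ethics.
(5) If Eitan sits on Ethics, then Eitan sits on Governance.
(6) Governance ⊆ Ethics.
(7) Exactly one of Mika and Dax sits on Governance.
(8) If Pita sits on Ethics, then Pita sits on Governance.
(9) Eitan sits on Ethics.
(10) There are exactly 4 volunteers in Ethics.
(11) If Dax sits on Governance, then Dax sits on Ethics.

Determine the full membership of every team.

Ethics = {Dax, Eitan, Mika, Pita}; Governance = {Dax, Eitan, Pita}

From (9): Eitan ∈ Ethics.
(5): Eitan ∈ Governance.
Suppose Pita ∉ Ethics: no assignment then satisfies all the clues, so Pita ∈ Ethics.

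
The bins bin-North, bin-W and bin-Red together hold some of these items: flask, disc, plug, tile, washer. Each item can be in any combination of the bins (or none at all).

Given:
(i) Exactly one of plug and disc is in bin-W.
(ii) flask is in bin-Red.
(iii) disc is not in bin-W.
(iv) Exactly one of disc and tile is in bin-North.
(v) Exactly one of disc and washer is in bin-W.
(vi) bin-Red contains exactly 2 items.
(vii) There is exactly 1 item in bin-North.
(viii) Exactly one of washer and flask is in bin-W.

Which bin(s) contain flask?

flask: bin-Red

From (ii): flask ∈ bin-Red.
From (iii): disc ∉ bin-W.
(i) (exactly one): plug ∈ bin-W.
(v) (exactly one): washer ∈ bin-W.
(viii) (exactly one): flask ∉ bin-W.
Suppose flask ∈ bin-North: no assignment then satisfies all the clues, so flask ∉ bin-North.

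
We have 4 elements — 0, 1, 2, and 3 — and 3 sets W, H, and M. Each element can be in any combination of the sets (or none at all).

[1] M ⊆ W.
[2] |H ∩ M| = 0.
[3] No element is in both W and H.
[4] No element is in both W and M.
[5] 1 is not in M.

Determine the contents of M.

From (5): 1 ∉ M.
Suppose 0 ∈ M: no assignment then satisfies all the clues, so 0 ∉ M.

M = {}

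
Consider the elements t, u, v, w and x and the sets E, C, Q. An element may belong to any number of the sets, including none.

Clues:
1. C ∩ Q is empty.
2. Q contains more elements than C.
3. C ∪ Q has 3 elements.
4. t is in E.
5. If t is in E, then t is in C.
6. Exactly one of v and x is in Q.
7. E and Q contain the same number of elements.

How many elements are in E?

2

From (4): t ∈ E.
(5): t ∈ C.
(1) (disjoint): t ∉ Q.
Suppose u ∈ C: no assignment then satisfies all the clues, so u ∉ C.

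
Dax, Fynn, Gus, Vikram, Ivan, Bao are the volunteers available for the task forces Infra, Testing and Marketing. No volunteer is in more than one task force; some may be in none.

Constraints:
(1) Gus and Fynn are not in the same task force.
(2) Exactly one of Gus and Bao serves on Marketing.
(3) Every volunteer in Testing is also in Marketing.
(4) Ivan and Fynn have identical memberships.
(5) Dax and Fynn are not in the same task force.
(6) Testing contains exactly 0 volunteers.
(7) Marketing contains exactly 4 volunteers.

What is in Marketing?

Marketing = {Bao, Fynn, Ivan, Vikram}

(6): Testing already has 0, so the rest are out.
Suppose Dax ∈ Marketing: no assignment then satisfies all the clues, so Dax ∉ Marketing.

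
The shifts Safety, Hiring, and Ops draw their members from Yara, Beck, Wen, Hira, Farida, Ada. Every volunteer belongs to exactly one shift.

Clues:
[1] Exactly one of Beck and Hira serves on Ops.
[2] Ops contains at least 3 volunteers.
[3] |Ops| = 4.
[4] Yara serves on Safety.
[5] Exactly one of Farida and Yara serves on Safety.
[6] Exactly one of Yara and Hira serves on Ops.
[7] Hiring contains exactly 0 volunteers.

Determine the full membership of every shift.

From (4): Yara ∈ Safety.
(5) (exactly one): Farida ∉ Safety.
(6) (exactly one): Hira ∈ Ops.
(7): Hiring already has 0, so the rest are out.
Only one shift left: Farida ∈ Ops.
(1) (exactly one): Beck ∉ Ops.
(3): only 4 candidates remain for Ops, so all are in.
Only one shift left: Beck ∈ Safety.

Safety = {Beck, Yara}; Hiring = {}; Ops = {Ada, Farida, Hira, Wen}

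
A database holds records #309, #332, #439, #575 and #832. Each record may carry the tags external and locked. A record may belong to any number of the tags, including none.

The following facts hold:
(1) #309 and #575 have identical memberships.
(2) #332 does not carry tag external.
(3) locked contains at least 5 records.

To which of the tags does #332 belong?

#332: locked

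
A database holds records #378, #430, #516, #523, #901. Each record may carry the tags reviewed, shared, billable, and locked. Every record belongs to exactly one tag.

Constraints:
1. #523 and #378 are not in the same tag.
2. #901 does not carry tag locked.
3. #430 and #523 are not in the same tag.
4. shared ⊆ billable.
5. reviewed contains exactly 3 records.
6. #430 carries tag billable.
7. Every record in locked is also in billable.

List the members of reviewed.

reviewed = {#516, #523, #901}

From (2): #901 ∉ locked.
From (6): #430 ∈ billable.
(3): #523 ∉ billable.
(4) contrapositive: #523 ∉ shared.
(7) contrapositive: #523 ∉ locked.
Only one tag left: #523 ∈ reviewed.
(1): #378 ∉ reviewed.
(5): only 3 candidates remain for reviewed, so all are in.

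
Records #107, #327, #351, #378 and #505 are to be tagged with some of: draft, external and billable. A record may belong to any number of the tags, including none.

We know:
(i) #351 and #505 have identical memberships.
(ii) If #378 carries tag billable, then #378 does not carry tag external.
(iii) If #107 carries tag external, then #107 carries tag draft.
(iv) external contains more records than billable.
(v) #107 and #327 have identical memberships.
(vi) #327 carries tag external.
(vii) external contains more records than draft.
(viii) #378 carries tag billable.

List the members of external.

external = {#107, #327, #351, #505}

From (vi): #327 ∈ external.
From (viii): #378 ∈ billable.
(ii): #378 ∉ external.
(v): #107 matches #327: #107 ∈ external.
(iii): #107 ∈ draft.
(v): #327 matches #107: #327 ∈ draft.
Suppose #351 ∉ external: no assignment then satisfies all the clues, so #351 ∈ external.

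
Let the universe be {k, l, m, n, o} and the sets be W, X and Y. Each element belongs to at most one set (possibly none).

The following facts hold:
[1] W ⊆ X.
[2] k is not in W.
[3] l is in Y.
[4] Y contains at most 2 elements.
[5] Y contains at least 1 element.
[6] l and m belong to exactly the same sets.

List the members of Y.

Y = {l, m}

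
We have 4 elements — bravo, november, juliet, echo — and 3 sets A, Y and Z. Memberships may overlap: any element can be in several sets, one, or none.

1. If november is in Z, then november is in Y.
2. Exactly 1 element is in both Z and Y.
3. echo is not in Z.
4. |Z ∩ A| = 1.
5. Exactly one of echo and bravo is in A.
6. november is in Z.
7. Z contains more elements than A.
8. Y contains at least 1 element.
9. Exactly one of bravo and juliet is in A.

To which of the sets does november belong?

november: Y, Z

From (3): echo ∉ Z.
From (6): november ∈ Z.
(1): november ∈ Y.
Suppose november ∈ A: no assignment then satisfies all the clues, so november ∉ A.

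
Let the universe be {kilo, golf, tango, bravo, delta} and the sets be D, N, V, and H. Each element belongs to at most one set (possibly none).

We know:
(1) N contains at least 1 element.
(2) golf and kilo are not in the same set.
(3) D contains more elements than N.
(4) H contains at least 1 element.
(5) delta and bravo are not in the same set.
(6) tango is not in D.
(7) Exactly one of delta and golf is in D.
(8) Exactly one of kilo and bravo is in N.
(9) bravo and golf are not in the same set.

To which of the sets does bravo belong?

bravo: N

From (6): tango ∉ D.
Suppose bravo ∈ D: no assignment then satisfies all the clues, so bravo ∉ D.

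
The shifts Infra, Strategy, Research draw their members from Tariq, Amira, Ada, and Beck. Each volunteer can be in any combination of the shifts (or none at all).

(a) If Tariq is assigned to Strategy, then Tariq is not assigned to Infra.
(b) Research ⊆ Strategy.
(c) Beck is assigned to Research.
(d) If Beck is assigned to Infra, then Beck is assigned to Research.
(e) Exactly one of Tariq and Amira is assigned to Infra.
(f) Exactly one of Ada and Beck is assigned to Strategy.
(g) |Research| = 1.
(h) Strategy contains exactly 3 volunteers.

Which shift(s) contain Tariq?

From (c): Beck ∈ Research.
(b) with Beck ∈ Research: Beck ∈ Strategy.
(f) (exactly one): Ada ∉ Strategy.
(g): Research already has 1, so the rest are out.
(h): only 3 candidates remain for Strategy, so all are in.
(a): Tariq ∉ Infra.
(e) (exactly one): Amira ∈ Infra.

Tariq: Strategy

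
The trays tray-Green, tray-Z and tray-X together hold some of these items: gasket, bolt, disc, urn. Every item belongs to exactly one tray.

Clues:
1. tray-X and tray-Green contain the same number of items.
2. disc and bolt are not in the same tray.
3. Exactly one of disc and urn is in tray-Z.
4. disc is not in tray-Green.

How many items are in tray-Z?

From (4): disc ∉ tray-Green.
Suppose gasket ∈ tray-X: no assignment then satisfies all the clues, so gasket ∉ tray-X.

2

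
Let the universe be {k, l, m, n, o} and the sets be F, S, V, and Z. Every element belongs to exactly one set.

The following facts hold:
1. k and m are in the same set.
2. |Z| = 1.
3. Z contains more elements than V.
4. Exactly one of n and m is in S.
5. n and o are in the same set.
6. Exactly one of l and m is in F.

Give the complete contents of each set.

F = {k, m}; S = {n, o}; V = {}; Z = {l}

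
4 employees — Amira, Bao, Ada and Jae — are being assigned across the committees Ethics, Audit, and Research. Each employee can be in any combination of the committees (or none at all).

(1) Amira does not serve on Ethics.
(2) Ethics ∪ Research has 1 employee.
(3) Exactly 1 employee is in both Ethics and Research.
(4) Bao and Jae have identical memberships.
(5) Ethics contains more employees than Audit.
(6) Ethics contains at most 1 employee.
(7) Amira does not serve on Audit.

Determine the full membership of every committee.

Ethics = {Ada}; Audit = {}; Research = {Ada}

From (1): Amira ∉ Ethics.
From (7): Amira ∉ Audit.
Suppose Amira ∈ Research: no assignment then satisfies all the clues, so Amira ∉ Research.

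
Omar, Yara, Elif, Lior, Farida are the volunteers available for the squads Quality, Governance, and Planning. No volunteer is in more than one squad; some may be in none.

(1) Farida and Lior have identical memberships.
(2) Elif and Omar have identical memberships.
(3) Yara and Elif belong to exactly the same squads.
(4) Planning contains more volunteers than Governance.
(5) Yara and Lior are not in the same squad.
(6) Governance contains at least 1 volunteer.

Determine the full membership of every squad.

Quality = {}; Governance = {Farida, Lior}; Planning = {Elif, Omar, Yara}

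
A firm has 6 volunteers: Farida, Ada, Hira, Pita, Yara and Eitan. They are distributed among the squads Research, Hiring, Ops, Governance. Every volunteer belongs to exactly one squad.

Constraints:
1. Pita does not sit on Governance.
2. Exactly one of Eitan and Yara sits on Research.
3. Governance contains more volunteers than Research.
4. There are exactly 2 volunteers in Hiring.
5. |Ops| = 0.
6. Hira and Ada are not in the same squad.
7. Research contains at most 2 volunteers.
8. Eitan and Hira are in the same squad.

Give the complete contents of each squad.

Research = {Yara}; Hiring = {Ada, Pita}; Ops = {}; Governance = {Eitan, Farida, Hira}

From (1): Pita ∉ Governance.
(5): Ops already has 0, so the rest are out.
Suppose Farida ∈ Research: no assignment then satisfies all the clues, so Farida ∉ Research.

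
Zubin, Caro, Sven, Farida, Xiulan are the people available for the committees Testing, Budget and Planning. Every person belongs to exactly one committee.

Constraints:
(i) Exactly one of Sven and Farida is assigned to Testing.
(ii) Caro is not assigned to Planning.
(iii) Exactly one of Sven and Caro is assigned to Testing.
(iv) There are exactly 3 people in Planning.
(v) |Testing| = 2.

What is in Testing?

Testing = {Caro, Farida}

From (ii): Caro ∉ Planning.
Suppose Zubin ∈ Testing: no assignment then satisfies all the clues, so Zubin ∉ Testing.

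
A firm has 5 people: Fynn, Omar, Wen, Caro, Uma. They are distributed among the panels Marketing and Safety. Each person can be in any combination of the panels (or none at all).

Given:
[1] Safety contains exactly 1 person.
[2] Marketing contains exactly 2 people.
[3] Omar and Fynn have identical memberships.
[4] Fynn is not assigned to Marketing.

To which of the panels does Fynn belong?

From (4): Fynn ∉ Marketing.
(3): Omar matches Fynn: Omar ∉ Marketing.
Suppose Fynn ∈ Safety: no assignment then satisfies all the clues, so Fynn ∉ Safety.

Fynn: none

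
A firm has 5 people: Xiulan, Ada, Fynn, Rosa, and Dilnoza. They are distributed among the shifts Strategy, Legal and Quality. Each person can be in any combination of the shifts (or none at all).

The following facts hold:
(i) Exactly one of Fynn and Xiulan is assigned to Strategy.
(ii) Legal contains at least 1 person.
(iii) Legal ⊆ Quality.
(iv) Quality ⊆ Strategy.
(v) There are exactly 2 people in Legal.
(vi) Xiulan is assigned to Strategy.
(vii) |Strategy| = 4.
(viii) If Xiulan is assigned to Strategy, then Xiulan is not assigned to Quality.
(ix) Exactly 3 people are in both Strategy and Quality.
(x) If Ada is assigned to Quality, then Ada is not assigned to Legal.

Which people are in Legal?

Legal = {Dilnoza, Rosa}

From (vi): Xiulan ∈ Strategy.
(i) (exactly one): Fynn ∉ Strategy.
(iv) contrapositive: Fynn ∉ Quality.
(vii): only 4 candidates remain for Strategy, so all are in.
(viii): Xiulan ∉ Quality.
(iii) contrapositive: Xiulan ∉ Legal.
(iii) contrapositive: Fynn ∉ Legal.
Suppose Ada ∈ Legal: no assignment then satisfies all the clues, so Ada ∉ Legal.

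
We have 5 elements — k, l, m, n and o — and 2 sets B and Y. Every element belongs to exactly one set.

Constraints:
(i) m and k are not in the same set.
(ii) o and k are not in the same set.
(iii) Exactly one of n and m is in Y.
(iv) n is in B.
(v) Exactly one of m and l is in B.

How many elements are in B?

3

From (iv): n ∈ B.
(iii) (exactly one): m ∈ Y.
(v) (exactly one): l ∈ B.
(i): k ∉ Y.
Only one set left: k ∈ B.
(ii): o ∉ B.
Only one set left: o ∈ Y.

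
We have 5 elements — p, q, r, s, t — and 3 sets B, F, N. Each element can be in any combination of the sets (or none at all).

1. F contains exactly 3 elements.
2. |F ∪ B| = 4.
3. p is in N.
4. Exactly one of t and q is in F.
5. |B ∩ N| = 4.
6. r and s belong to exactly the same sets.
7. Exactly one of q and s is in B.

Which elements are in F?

F = {r, s, t}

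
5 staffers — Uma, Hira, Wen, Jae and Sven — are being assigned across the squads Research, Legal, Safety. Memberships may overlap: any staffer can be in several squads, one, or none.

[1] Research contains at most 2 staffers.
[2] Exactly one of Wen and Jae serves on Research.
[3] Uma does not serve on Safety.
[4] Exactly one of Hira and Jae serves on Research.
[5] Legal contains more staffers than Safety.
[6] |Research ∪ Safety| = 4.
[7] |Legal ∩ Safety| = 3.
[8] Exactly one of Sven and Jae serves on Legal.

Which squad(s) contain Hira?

Hira: Legal, Safety

From (3): Uma ∉ Safety.
Suppose Hira ∈ Research: no assignment then satisfies all the clues, so Hira ∉ Research.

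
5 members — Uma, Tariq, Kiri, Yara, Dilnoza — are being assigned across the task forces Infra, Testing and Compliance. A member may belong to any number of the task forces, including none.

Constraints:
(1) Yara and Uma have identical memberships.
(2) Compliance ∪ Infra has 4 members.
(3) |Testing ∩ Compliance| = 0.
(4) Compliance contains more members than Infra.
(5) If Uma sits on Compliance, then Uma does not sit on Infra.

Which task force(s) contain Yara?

Yara: Compliance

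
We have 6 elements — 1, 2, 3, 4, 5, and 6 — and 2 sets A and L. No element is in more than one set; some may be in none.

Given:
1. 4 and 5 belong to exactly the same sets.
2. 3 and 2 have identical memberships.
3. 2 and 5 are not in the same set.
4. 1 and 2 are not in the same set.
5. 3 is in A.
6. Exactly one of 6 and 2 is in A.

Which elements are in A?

A = {2, 3}

From (5): 3 ∈ A.
(2): 2 matches 3: 2 ∈ A.
(3): 5 ∉ A.
(4): 1 ∉ A.
(6) (exactly one): 6 ∉ A.
(1): 4 matches 5: 4 ∉ A.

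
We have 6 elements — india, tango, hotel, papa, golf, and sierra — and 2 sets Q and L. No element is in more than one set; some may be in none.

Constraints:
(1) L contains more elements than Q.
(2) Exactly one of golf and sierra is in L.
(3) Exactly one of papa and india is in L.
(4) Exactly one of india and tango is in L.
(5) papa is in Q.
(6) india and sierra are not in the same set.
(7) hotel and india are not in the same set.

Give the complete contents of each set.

Q = {papa}; L = {golf, india}

From (5): papa ∈ Q.
(3) (exactly one): india ∈ L.
(4) (exactly one): tango ∉ L.
(6): sierra ∉ L.
(7): hotel ∉ L.
(2) (exactly one): golf ∈ L.
Suppose tango ∈ Q: no assignment then satisfies all the clues, so tango ∉ Q.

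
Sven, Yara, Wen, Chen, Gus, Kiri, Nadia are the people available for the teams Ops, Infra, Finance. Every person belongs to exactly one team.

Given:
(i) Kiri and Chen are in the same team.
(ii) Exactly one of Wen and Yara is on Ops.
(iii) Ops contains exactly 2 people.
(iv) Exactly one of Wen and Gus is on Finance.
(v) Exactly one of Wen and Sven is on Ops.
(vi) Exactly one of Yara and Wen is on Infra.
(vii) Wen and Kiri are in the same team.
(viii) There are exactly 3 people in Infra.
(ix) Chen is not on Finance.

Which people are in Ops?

Ops = {Sven, Yara}

From (ix): Chen ∉ Finance.
(i): Kiri matches Chen: Kiri ∉ Finance.
(vii): Wen matches Kiri: Wen ∉ Finance.
(iv) (exactly one): Gus ∈ Finance.
Suppose Sven ∉ Ops: no assignment then satisfies all the clues, so Sven ∈ Ops.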